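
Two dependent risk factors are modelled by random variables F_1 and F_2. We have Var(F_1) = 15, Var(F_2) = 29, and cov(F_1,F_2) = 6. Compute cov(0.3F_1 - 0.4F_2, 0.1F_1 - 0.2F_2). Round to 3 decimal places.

cov(0.3F_1 - 0.4F_2, 0.1F_1 - 0.2F_2) = (0.3)(0.1)Var(F_1) + (-0.4)(-0.2)Var(F_2) + [(0.3)(-0.2) + (-0.4)(0.1)]cov(F_1,F_2)
= 0.03·15 + 0.08·29 + -0.1·6 = 2.17

2.170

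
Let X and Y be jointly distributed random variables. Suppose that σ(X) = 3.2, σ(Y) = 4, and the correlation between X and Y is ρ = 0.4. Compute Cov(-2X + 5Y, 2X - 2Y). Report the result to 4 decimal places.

-129.2800

Var(X) = (3.2)² = 10.24;  Var(Y) = (4)² = 16
Cov(X,Y) = ρ·σ(X)·σ(Y) = 0.4·3.2·4 = 5.12
Cov(-2X + 5Y, 2X - 2Y) = (-2)(2)Var(X) + (5)(-2)Var(Y) + [(-2)(-2) + (5)(2)]Cov(X,Y)
= -4·10.24 + -10·16 + 14·5.12 = -129.28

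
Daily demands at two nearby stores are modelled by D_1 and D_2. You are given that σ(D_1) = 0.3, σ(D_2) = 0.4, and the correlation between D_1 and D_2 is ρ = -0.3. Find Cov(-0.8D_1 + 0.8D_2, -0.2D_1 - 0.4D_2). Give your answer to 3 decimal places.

-0.043

V(D_1) = (0.3)² = 0.09;  V(D_2) = (0.4)² = 0.16
Cov(D_1,D_2) = ρ·σ(D_1)·σ(D_2) = -0.3·0.3·0.4 = -0.036
Cov(-0.8D_1 + 0.8D_2, -0.2D_1 - 0.4D_2) = (-0.8)(-0.2)V(D_1) + (0.8)(-0.4)V(D_2) + [(-0.8)(-0.4) + (0.8)(-0.2)]Cov(D_1,D_2)
= 0.16·0.09 + -0.32·0.16 + 0.16·-0.036 = -0.04256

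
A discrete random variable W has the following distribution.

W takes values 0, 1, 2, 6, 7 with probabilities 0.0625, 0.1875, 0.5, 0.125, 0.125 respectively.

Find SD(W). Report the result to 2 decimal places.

E[W] = (0)(0.0625) + (1)(0.1875) + (2)(0.5) + (6)(0.125) + (7)(0.125) = 2.8125
E[W²] = (0)²(0.0625) + (1)²(0.1875) + (2)²(0.5) + (6)²(0.125) + (7)²(0.125) = 12.8125
Var(W) = E[W²] − (E[W])² = 12.8125 − (2.8125)² = 4.90234375
SD(W) = √4.90234375 ≈ 2.21

2.21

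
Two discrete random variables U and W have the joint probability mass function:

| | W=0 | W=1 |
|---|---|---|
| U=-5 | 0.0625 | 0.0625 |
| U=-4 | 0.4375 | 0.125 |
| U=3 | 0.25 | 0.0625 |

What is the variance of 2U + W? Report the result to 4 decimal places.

44.3594

E[U] = -1.9375,  E[W] = 0.25,  E[UW] = -0.625
V(U) = 14.9375 − (-1.9375)² = 11.18359375;  V(W) = 0.25 − (0.25)² = 0.1875
cov(U,W) = -0.625 − (-1.9375)(0.25) = -0.140625
V(2U + W) = (2)²·11.18359375 + (1)²·0.1875 + 2·(2)·(1)·-0.140625 = 44.359375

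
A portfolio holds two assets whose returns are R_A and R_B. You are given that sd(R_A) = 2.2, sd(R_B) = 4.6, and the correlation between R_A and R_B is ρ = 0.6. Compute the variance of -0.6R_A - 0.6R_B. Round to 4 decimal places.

13.7318

V(R_A) = (2.2)² = 4.84;  V(R_B) = (4.6)² = 21.16
cov(R_A,R_B) = ρ·sd(R_A)·sd(R_B) = 0.6·2.2·4.6 = 6.072
V(-0.6R_A - 0.6R_B) = (-0.6)²·V(R_A) + (-0.6)²·V(R_B) + 2·(-0.6)·(-0.6)·cov(R_A,R_B)
= 0.36·4.84 + 0.36·21.16 + 0.72·6.072 = 13.73184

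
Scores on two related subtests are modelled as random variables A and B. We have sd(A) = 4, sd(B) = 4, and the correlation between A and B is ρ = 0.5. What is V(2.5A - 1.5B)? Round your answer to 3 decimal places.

76.000

V(A) = (4)² = 16;  V(B) = (4)² = 16
cov(A,B) = ρ·sd(A)·sd(B) = 0.5·4·4 = 8
V(2.5A - 1.5B) = (2.5)²·V(A) + (-1.5)²·V(B) + 2·(2.5)·(-1.5)·cov(A,B)
= 6.25·16 + 2.25·16 + -7.5·8 = 76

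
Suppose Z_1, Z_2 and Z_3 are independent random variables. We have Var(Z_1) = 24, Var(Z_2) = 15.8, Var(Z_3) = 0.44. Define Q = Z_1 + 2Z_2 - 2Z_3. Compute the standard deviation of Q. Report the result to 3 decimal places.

9.432

By independence, Var(Q) = (1)²Var(Z_1) + (2)²Var(Z_2) + (-2)²Var(Z_3)
= (1)²·24 + (2)²·15.8 + (-2)²·0.44 = 88.96
σ(Q) = √88.96 ≈ 9.432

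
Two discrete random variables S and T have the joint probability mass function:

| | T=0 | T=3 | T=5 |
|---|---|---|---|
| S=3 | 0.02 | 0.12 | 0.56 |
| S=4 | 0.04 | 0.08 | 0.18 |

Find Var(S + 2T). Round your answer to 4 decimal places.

E[S] = 3.3,  E[T] = 4.3,  E[ST] = 14.04
Var(S) = 11.1 − (3.3)² = 0.21;  Var(T) = 20.3 − (4.3)² = 1.81
cov(S,T) = 14.04 − (3.3)(4.3) = -0.15
Var(S + 2T) = (1)²·0.21 + (2)²·1.81 + 2·(1)·(2)·-0.15 = 6.85

6.8500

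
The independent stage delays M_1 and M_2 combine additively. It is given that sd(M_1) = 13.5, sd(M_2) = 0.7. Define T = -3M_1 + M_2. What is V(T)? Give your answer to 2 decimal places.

V(M_1) = 182.25, V(M_2) = 0.49
By independence, V(T) = (-3)²V(M_1) + (1)²V(M_2)
= (-3)²·182.25 + (1)²·0.49 = 1640.74

1640.74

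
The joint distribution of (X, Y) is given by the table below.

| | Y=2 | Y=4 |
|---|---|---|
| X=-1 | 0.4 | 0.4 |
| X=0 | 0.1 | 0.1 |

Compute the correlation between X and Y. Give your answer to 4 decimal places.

E[X] = -0.8,  E[Y] = 3
E[XY] = -2.4
Cov(X,Y) = E[XY] − E[X]E[Y] = -2.4 − (-0.8)(3) = 0
Var(X) = 0.16,  Var(Y) = 1
ρ = 0 / √(0.16·1) ≈ 0.0000

0.0000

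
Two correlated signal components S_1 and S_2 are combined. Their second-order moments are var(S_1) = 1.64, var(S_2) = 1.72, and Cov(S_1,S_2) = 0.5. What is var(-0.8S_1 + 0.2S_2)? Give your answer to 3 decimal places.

var(-0.8S_1 + 0.2S_2) = (-0.8)²·var(S_1) + (0.2)²·var(S_2) + 2·(-0.8)·(0.2)·Cov(S_1,S_2)
= 0.64·1.64 + 0.04·1.72 + -0.32·0.5 = 0.9584

0.958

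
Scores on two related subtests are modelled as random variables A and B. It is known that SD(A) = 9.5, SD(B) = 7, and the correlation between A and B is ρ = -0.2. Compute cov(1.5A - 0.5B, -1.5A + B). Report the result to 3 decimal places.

Var(A) = (9.5)² = 90.25;  Var(B) = (7)² = 49
cov(A,B) = ρ·SD(A)·SD(B) = -0.2·9.5·7 = -13.3
cov(1.5A - 0.5B, -1.5A + B) = (1.5)(-1.5)Var(A) + (-0.5)(1)Var(B) + [(1.5)(1) + (-0.5)(-1.5)]cov(A,B)
= -2.25·90.25 + -0.5·49 + 2.25·-13.3 = -257.4875

-257.488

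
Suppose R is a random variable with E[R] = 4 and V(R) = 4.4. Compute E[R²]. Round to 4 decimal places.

20.4000

E[R²] = V(R) + (E[R])² = 4.4 + (4)² = 20.4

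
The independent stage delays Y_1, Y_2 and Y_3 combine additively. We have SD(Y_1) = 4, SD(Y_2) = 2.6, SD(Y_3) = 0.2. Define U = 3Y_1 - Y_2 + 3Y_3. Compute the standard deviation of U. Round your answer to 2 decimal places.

Var(Y_1) = 16, Var(Y_2) = 6.76, Var(Y_3) = 0.04
By independence, Var(U) = (3)²Var(Y_1) + (-1)²Var(Y_2) + (3)²Var(Y_3)
= (3)²·16 + (-1)²·6.76 + (3)²·0.04 = 151.12
SD(U) = √151.12 ≈ 12.29

12.29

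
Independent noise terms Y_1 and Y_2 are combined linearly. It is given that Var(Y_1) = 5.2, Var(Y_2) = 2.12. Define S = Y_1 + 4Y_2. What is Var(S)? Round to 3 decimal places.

By independence, Var(S) = (1)²Var(Y_1) + (4)²Var(Y_2)
= (1)²·5.2 + (4)²·2.12 = 39.12

39.120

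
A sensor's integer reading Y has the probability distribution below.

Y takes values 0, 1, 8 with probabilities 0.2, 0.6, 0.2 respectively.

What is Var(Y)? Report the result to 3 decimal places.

8.560

E[Y] = (0)(0.2) + (1)(0.6) + (8)(0.2) = 2.2
E[Y²] = (0)²(0.2) + (1)²(0.6) + (8)²(0.2) = 13.4
Var(Y) = E[Y²] − (E[Y])² = 13.4 − (2.2)² = 8.56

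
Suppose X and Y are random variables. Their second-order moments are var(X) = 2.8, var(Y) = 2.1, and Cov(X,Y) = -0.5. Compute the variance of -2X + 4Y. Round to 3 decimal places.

var(-2X + 4Y) = (-2)²·var(X) + (4)²·var(Y) + 2·(-2)·(4)·Cov(X,Y)
= 4·2.8 + 16·2.1 + -16·-0.5 = 52.8

52.800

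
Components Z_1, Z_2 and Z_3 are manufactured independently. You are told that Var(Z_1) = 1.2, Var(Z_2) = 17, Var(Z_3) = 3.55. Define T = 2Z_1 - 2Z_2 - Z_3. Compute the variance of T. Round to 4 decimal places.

76.3500

By independence, Var(T) = (2)²Var(Z_1) + (-2)²Var(Z_2) + (-1)²Var(Z_3)
= (2)²·1.2 + (-2)²·17 + (-1)²·3.55 = 76.35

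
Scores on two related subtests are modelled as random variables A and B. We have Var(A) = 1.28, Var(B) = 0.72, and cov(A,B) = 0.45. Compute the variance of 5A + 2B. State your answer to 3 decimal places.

43.880

Var(5A + 2B) = (5)²·Var(A) + (2)²·Var(B) + 2·(5)·(2)·cov(A,B)
= 25·1.28 + 4·0.72 + 20·0.45 = 43.88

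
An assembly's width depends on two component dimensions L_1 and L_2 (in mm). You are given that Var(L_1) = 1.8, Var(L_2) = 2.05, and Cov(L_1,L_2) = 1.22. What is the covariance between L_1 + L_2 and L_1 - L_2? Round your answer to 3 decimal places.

Cov(L_1 + L_2, L_1 - L_2) = (1)(1)Var(L_1) + (1)(-1)Var(L_2) + [(1)(-1) + (1)(1)]Cov(L_1,L_2)
= 1·1.8 + -1·2.05 + 0·1.22 = -0.25

-0.250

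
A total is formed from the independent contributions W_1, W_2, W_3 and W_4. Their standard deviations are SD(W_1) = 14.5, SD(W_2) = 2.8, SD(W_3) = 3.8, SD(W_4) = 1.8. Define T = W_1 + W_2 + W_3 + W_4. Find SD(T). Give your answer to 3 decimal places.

var(W_1) = 210.25, var(W_2) = 7.84, var(W_3) = 14.44, var(W_4) = 3.24
By independence, var(T) = (1)²var(W_1) + (1)²var(W_2) + (1)²var(W_3) + (1)²var(W_4)
= (1)²·210.25 + (1)²·7.84 + (1)²·14.44 + (1)²·3.24 = 235.77
SD(T) = √235.77 ≈ 15.355

15.355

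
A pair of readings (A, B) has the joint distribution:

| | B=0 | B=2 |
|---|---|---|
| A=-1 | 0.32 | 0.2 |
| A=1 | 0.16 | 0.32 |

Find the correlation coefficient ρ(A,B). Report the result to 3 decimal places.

E[A] = -0.04,  E[B] = 1.04
E[AB] = 0.24
cov(A,B) = E[AB] − E[A]E[B] = 0.24 − (-0.04)(1.04) = 0.2816
V(A) = 0.9984,  V(B) = 0.9984
ρ = 0.2816 / √(0.9984·0.9984) ≈ 0.282

0.282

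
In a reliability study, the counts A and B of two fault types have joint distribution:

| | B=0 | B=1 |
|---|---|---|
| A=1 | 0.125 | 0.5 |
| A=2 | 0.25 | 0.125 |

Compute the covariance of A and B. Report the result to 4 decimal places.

-0.1094

E[A] = 1.375,  E[B] = 0.625
E[AB] = 0.75
cov(A,B) = E[AB] − E[A]E[B] = 0.75 − (1.375)(0.625) = -0.109375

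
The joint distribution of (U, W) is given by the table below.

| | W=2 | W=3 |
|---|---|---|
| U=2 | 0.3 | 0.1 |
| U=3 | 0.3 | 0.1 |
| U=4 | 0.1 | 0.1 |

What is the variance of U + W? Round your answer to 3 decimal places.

E[U] = 2.8,  E[W] = 2.3,  E[UW] = 6.5
Var(U) = 8.4 − (2.8)² = 0.56;  Var(W) = 5.5 − (2.3)² = 0.21
Cov(U,W) = 6.5 − (2.8)(2.3) = 0.06
Var(U + W) = (1)²·0.56 + (1)²·0.21 + 2·(1)·(1)·0.06 = 0.89

0.890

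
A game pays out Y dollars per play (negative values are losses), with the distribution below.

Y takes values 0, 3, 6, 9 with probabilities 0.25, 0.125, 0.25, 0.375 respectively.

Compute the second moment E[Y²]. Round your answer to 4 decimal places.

40.5000

E[Y²] = (0)²(0.25) + (3)²(0.125) + (6)²(0.25) + (9)²(0.375) = 40.5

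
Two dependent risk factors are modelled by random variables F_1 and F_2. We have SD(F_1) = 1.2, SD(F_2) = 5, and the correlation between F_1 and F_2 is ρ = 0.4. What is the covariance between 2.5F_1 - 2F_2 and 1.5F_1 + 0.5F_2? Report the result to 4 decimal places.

V(F_1) = (1.2)² = 1.44;  V(F_2) = (5)² = 25
cov(F_1,F_2) = ρ·SD(F_1)·SD(F_2) = 0.4·1.2·5 = 2.4
cov(2.5F_1 - 2F_2, 1.5F_1 + 0.5F_2) = (2.5)(1.5)V(F_1) + (-2)(0.5)V(F_2) + [(2.5)(0.5) + (-2)(1.5)]cov(F_1,F_2)
= 3.75·1.44 + -1·25 + -1.75·2.4 = -23.8

-23.8000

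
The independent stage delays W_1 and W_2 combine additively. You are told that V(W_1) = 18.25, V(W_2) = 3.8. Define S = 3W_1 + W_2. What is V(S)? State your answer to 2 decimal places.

168.05

By independence, V(S) = (3)²V(W_1) + (1)²V(W_2)
= (3)²·18.25 + (1)²·3.8 = 168.05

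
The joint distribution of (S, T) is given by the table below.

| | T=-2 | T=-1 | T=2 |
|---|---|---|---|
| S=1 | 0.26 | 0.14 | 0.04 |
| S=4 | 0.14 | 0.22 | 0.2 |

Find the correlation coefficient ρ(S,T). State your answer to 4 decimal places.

E[S] = 2.68,  E[T] = -0.68
E[ST] = -0.98
Cov(S,T) = E[ST] − E[S]E[T] = -0.98 − (2.68)(-0.68) = 0.8424
Var(S) = 2.2176,  Var(T) = 2.4576
ρ = 0.8424 / √(2.2176·2.4576) ≈ 0.3608

0.3608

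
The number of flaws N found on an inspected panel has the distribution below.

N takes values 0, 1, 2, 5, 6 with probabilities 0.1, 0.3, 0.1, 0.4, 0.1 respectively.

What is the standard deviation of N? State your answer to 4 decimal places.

2.1656

E[N] = (0)(0.1) + (1)(0.3) + (2)(0.1) + (5)(0.4) + (6)(0.1) = 3.1
E[N²] = (0)²(0.1) + (1)²(0.3) + (2)²(0.1) + (5)²(0.4) + (6)²(0.1) = 14.3
var(N) = E[N²] − (E[N])² = 14.3 − (3.1)² = 4.69
sd(N) = √4.69 ≈ 2.1656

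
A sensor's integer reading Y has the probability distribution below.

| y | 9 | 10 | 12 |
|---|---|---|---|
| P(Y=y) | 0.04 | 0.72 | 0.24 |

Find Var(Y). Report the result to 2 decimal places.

E[Y] = (9)(0.04) + (10)(0.72) + (12)(0.24) = 10.44
E[Y²] = (9)²(0.04) + (10)²(0.72) + (12)²(0.24) = 109.8
Var(Y) = E[Y²] − (E[Y])² = 109.8 − (10.44)² = 0.8064

0.81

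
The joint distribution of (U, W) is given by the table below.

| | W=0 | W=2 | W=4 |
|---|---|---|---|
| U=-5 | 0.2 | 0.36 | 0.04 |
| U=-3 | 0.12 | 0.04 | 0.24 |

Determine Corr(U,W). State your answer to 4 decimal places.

0.3589

E[U] = -4.2,  E[W] = 1.92
E[UW] = -7.52
Cov(U,W) = E[UW] − E[U]E[W] = -7.52 − (-4.2)(1.92) = 0.544
V(U) = 0.96,  V(W) = 2.3936
ρ = 0.544 / √(0.96·2.3936) ≈ 0.3589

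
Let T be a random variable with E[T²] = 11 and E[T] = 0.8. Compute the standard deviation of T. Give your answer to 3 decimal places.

Var(T) = 11 − (0.8)² = 10.36
SD(T) = √10.36 ≈ 3.219

3.219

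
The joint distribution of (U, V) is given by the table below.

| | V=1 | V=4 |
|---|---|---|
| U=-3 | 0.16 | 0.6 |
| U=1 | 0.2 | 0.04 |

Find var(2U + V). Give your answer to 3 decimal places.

8.294

E[U] = -2.04,  E[V] = 2.92,  E[UV] = -7.32
var(U) = 7.08 − (-2.04)² = 2.9184;  var(V) = 10.6 − (2.92)² = 2.0736
Cov(U,V) = -7.32 − (-2.04)(2.92) = -1.3632
var(2U + V) = (2)²·2.9184 + (1)²·2.0736 + 2·(2)·(1)·-1.3632 = 8.2944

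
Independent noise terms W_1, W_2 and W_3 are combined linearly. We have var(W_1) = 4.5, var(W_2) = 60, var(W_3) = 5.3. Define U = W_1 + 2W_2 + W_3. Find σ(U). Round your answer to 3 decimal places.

By independence, var(U) = (1)²var(W_1) + (2)²var(W_2) + (1)²var(W_3)
= (1)²·4.5 + (2)²·60 + (1)²·5.3 = 249.8
σ(U) = √249.8 ≈ 15.805

15.805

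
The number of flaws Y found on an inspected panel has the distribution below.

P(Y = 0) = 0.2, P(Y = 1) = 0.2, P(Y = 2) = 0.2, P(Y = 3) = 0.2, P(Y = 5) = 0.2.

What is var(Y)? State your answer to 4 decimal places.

E[Y] = (0)(0.2) + (1)(0.2) + (2)(0.2) + (3)(0.2) + (5)(0.2) = 2.2
E[Y²] = (0)²(0.2) + (1)²(0.2) + (2)²(0.2) + (3)²(0.2) + (5)²(0.2) = 7.8
var(Y) = E[Y²] − (E[Y])² = 7.8 − (2.2)² = 2.96

2.9600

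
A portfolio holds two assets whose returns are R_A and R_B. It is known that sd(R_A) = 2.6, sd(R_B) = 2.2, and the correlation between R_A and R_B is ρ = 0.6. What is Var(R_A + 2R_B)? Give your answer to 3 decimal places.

Var(R_A) = (2.6)² = 6.76;  Var(R_B) = (2.2)² = 4.84
Cov(R_A,R_B) = ρ·sd(R_A)·sd(R_B) = 0.6·2.6·2.2 = 3.432
Var(R_A + 2R_B) = (1)²·Var(R_A) + (2)²·Var(R_B) + 2·(1)·(2)·Cov(R_A,R_B)
= 1·6.76 + 4·4.84 + 4·3.432 = 39.848

39.848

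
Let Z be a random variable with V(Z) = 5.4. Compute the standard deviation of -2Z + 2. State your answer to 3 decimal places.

4.648

V(-2Z + 2) = (-2)²·5.4 = 21.6
sd(-2Z + 2) = √21.6 ≈ 4.648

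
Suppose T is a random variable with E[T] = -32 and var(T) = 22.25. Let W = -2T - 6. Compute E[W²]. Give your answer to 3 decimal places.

E[-2T - 6] = -2·-32 − 6 = 58
var(-2T - 6) = (-2)²·22.25 = 89
E[W²] = var(W) + (E[W])² = 89 + (58)² = 3453

3453.000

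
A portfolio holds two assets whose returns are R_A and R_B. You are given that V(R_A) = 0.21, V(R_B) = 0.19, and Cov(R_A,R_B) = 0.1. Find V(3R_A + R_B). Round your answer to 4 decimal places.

2.6800

V(3R_A + R_B) = (3)²·V(R_A) + (1)²·V(R_B) + 2·(3)·(1)·Cov(R_A,R_B)
= 9·0.21 + 1·0.19 + 6·0.1 = 2.68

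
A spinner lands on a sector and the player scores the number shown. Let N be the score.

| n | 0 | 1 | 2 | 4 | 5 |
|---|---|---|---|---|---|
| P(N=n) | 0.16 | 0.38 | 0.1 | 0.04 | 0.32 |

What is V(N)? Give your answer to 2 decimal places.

3.94

E[N] = (0)(0.16) + (1)(0.38) + (2)(0.1) + (4)(0.04) + (5)(0.32) = 2.34
E[N²] = (0)²(0.16) + (1)²(0.38) + (2)²(0.1) + (4)²(0.04) + (5)²(0.32) = 9.42
V(N) = E[N²] − (E[N])² = 9.42 − (2.34)² = 3.9444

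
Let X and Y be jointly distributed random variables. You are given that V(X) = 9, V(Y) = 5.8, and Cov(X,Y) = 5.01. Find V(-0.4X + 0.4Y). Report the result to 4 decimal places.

0.7648

V(-0.4X + 0.4Y) = (-0.4)²·V(X) + (0.4)²·V(Y) + 2·(-0.4)·(0.4)·Cov(X,Y)
= 0.16·9 + 0.16·5.8 + -0.32·5.01 = 0.7648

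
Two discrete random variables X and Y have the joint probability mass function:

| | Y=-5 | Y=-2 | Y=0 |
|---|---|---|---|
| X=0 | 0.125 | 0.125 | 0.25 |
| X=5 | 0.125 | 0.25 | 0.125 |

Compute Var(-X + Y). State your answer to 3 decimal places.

E[X] = 2.5,  E[Y] = -2,  E[XY] = -5.625
Var(X) = 12.5 − (2.5)² = 6.25;  Var(Y) = 7.75 − (-2)² = 3.75
Cov(X,Y) = -5.625 − (2.5)(-2) = -0.625
Var(-X + Y) = (-1)²·6.25 + (1)²·3.75 + 2·(-1)·(1)·-0.625 = 11.25

11.250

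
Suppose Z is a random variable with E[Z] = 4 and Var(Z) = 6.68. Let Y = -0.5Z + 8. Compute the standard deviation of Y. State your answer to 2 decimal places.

1.29

Var(-0.5Z + 8) = (-0.5)²·6.68 = 1.67
σ(Y) = √1.67 ≈ 1.29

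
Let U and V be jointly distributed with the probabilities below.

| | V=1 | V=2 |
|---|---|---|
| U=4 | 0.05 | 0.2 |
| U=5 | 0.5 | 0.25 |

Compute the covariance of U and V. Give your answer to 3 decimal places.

E[U] = 4.75,  E[V] = 1.45
E[UV] = 6.8
Cov(U,V) = E[UV] − E[U]E[V] = 6.8 − (4.75)(1.45) = -0.0875

-0.088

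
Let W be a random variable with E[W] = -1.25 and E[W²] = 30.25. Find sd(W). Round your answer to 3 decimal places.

Var(W) = 30.25 − (-1.25)² = 28.6875
sd(W) = √28.6875 ≈ 5.356

5.356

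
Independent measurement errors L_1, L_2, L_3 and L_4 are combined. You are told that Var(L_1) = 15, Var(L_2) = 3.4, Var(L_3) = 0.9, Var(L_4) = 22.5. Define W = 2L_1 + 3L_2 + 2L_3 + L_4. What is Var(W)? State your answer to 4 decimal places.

116.7000

By independence, Var(W) = (2)²Var(L_1) + (3)²Var(L_2) + (2)²Var(L_3) + (1)²Var(L_4)
= (2)²·15 + (3)²·3.4 + (2)²·0.9 + (1)²·22.5 = 116.7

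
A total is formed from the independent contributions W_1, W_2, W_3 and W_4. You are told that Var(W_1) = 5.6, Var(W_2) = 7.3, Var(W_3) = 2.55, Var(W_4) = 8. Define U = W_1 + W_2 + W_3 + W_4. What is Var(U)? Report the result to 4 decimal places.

23.4500

By independence, Var(U) = (1)²Var(W_1) + (1)²Var(W_2) + (1)²Var(W_3) + (1)²Var(W_4)
= (1)²·5.6 + (1)²·7.3 + (1)²·2.55 + (1)²·8 = 23.45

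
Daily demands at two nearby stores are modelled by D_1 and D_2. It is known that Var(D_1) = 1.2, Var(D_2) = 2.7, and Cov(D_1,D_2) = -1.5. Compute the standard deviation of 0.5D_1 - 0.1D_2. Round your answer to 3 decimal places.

Var(0.5D_1 - 0.1D_2) = (0.5)²·Var(D_1) + (-0.1)²·Var(D_2) + 2·(0.5)·(-0.1)·Cov(D_1,D_2)
= 0.25·1.2 + 0.01·2.7 + -0.1·-1.5 = 0.477
SD(0.5D_1 - 0.1D_2) = √0.477 ≈ 0.691

0.691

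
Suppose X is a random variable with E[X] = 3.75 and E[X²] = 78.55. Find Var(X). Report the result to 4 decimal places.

Var(X) = 78.55 − (3.75)² = 64.4875

64.4875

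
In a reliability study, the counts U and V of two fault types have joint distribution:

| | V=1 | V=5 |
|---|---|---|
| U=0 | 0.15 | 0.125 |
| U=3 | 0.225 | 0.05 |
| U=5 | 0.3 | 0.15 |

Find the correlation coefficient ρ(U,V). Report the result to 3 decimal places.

E[U] = 3.075,  E[V] = 2.3
E[UV] = 6.675
Cov(U,V) = E[UV] − E[U]E[V] = 6.675 − (3.075)(2.3) = -0.3975
Var(U) = 4.269375,  Var(V) = 3.51
ρ = -0.3975 / √(4.269375·3.51) ≈ -0.103

-0.103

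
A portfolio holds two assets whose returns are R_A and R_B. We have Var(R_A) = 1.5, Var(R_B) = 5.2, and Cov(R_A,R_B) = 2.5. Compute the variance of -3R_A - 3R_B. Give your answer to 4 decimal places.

Var(-3R_A - 3R_B) = (-3)²·Var(R_A) + (-3)²·Var(R_B) + 2·(-3)·(-3)·Cov(R_A,R_B)
= 9·1.5 + 9·5.2 + 18·2.5 = 105.3

105.3000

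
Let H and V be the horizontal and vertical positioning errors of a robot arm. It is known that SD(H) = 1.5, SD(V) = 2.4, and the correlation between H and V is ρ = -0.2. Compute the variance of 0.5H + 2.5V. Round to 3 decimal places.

var(H) = (1.5)² = 2.25;  var(V) = (2.4)² = 5.76
Cov(H,V) = ρ·SD(H)·SD(V) = -0.2·1.5·2.4 = -0.72
var(0.5H + 2.5V) = (0.5)²·var(H) + (2.5)²·var(V) + 2·(0.5)·(2.5)·Cov(H,V)
= 0.25·2.25 + 6.25·5.76 + 2.5·-0.72 = 34.7625

34.763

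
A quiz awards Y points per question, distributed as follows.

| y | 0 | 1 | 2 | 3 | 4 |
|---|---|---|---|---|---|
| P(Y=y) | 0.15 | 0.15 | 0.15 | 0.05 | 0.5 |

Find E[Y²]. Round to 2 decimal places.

E[Y²] = (0)²(0.15) + (1)²(0.15) + (2)²(0.15) + (3)²(0.05) + (4)²(0.5) = 9.2

9.20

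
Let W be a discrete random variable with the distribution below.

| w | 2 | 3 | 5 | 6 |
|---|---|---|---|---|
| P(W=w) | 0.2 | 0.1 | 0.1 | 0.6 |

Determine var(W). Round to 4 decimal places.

2.7600

E[W] = (2)(0.2) + (3)(0.1) + (5)(0.1) + (6)(0.6) = 4.8
E[W²] = (2)²(0.2) + (3)²(0.1) + (5)²(0.1) + (6)²(0.6) = 25.8
var(W) = E[W²] − (E[W])² = 25.8 − (4.8)² = 2.76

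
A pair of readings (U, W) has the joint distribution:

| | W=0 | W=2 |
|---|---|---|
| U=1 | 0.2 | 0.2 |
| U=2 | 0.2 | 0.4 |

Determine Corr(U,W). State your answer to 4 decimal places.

E[U] = 1.6,  E[W] = 1.2
E[UW] = 2
Cov(U,W) = E[UW] − E[U]E[W] = 2 − (1.6)(1.2) = 0.08
V(U) = 0.24,  V(W) = 0.96
ρ = 0.08 / √(0.24·0.96) ≈ 0.1667

0.1667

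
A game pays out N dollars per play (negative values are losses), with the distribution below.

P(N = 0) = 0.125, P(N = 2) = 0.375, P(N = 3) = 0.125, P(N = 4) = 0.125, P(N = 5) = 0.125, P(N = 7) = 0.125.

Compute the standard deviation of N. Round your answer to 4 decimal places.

2.0272

E[N] = (0)(0.125) + (2)(0.375) + (3)(0.125) + (4)(0.125) + (5)(0.125) + (7)(0.125) = 3.125
E[N²] = (0)²(0.125) + (2)²(0.375) + (3)²(0.125) + (4)²(0.125) + (5)²(0.125) + (7)²(0.125) = 13.875
var(N) = E[N²] − (E[N])² = 13.875 − (3.125)² = 4.109375
SD(N) = √4.109375 ≈ 2.0272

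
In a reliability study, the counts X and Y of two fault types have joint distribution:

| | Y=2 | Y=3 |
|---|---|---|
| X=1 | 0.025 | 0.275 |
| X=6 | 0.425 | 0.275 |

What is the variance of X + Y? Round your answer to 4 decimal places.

E[X] = 4.5,  E[Y] = 2.55,  E[XY] = 10.925
V(X) = 25.5 − (4.5)² = 5.25;  V(Y) = 6.75 − (2.55)² = 0.2475
Cov(X,Y) = 10.925 − (4.5)(2.55) = -0.55
V(X + Y) = (1)²·5.25 + (1)²·0.2475 + 2·(1)·(1)·-0.55 = 4.3975

4.3975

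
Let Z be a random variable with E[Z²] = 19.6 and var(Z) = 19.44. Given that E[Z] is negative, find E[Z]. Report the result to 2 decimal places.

-0.40

(E[Z])² = E[Z²] − var(Z) = 19.6 − 19.44 = 0.16
E[Z] = −√0.16 = -0.4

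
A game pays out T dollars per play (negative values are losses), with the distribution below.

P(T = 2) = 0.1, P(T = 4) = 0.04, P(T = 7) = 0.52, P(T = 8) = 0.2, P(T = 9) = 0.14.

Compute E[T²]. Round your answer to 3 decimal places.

50.660

E[T²] = (2)²(0.1) + (4)²(0.04) + (7)²(0.52) + (8)²(0.2) + (9)²(0.14) = 50.66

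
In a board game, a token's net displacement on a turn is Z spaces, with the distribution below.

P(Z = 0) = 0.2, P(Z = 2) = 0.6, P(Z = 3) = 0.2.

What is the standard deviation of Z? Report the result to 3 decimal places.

0.980

E[Z] = (0)(0.2) + (2)(0.6) + (3)(0.2) = 1.8
E[Z²] = (0)²(0.2) + (2)²(0.6) + (3)²(0.2) = 4.2
var(Z) = E[Z²] − (E[Z])² = 4.2 − (1.8)² = 0.96
SD(Z) = √0.96 ≈ 0.980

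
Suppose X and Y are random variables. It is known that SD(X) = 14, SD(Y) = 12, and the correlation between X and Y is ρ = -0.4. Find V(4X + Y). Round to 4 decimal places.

V(X) = (14)² = 196;  V(Y) = (12)² = 144
Cov(X,Y) = ρ·SD(X)·SD(Y) = -0.4·14·12 = -67.2
V(4X + Y) = (4)²·V(X) + (1)²·V(Y) + 2·(4)·(1)·Cov(X,Y)
= 16·196 + 1·144 + 8·-67.2 = 2742.4

2742.4000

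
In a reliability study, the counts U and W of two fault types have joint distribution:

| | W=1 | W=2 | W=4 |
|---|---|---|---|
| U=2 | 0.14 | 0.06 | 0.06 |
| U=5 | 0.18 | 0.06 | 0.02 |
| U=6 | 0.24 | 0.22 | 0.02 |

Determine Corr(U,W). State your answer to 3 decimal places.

E[U] = 4.7,  E[W] = 1.64
E[UW] = 7.46
cov(U,W) = E[UW] − E[U]E[W] = 7.46 − (4.7)(1.64) = -0.248
V(U) = 2.73,  V(W) = 0.8304
ρ = -0.248 / √(2.73·0.8304) ≈ -0.165

-0.165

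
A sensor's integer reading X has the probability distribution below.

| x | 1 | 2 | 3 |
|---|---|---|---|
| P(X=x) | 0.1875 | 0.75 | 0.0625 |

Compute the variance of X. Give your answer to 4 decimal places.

0.2344

E[X] = (1)(0.1875) + (2)(0.75) + (3)(0.0625) = 1.875
E[X²] = (1)²(0.1875) + (2)²(0.75) + (3)²(0.0625) = 3.75
Var(X) = E[X²] − (E[X])² = 3.75 − (1.875)² = 0.234375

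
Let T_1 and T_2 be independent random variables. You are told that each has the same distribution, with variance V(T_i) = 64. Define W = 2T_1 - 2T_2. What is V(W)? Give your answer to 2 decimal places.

512.00

By independence, V(W) = (2)²V(T_1) + (-2)²V(T_2)
= (2)²·64 + (-2)²·64 = 512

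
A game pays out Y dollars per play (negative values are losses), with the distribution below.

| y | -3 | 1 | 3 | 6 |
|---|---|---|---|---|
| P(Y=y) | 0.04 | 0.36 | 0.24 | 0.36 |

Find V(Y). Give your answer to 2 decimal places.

6.11

E[Y] = (-3)(0.04) + (1)(0.36) + (3)(0.24) + (6)(0.36) = 3.12
E[Y²] = (-3)²(0.04) + (1)²(0.36) + (3)²(0.24) + (6)²(0.36) = 15.84
V(Y) = E[Y²] − (E[Y])² = 15.84 − (3.12)² = 6.1056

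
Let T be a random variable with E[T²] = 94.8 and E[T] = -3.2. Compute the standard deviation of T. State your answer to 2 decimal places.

V(T) = 94.8 − (-3.2)² = 84.56
SD(T) = √84.56 ≈ 9.20

9.20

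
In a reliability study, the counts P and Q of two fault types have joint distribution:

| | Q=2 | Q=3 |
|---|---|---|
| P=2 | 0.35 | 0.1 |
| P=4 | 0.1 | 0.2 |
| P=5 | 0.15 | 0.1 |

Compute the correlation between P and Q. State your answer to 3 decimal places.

E[P] = 3.35,  E[Q] = 2.4
E[PQ] = 8.2
Cov(P,Q) = E[PQ] − E[P]E[Q] = 8.2 − (3.35)(2.4) = 0.16
Var(P) = 1.6275,  Var(Q) = 0.24
ρ = 0.16 / √(1.6275·0.24) ≈ 0.256

0.256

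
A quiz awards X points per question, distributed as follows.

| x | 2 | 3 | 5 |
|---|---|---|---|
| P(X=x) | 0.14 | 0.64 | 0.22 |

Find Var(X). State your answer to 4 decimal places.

0.9300

E[X] = (2)(0.14) + (3)(0.64) + (5)(0.22) = 3.3
E[X²] = (2)²(0.14) + (3)²(0.64) + (5)²(0.22) = 11.82
Var(X) = E[X²] − (E[X])² = 11.82 − (3.3)² = 0.93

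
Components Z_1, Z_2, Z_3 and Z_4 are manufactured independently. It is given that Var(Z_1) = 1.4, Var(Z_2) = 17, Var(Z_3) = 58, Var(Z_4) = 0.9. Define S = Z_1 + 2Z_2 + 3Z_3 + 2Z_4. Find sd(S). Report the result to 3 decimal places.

By independence, Var(S) = (1)²Var(Z_1) + (2)²Var(Z_2) + (3)²Var(Z_3) + (2)²Var(Z_4)
= (1)²·1.4 + (2)²·17 + (3)²·58 + (2)²·0.9 = 595
sd(S) = √595 ≈ 24.393

24.393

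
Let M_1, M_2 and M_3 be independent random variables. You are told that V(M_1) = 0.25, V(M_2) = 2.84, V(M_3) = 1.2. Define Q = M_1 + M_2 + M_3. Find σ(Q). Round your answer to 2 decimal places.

2.07

By independence, V(Q) = (1)²V(M_1) + (1)²V(M_2) + (1)²V(M_3)
= (1)²·0.25 + (1)²·2.84 + (1)²·1.2 = 4.29
σ(Q) = √4.29 ≈ 2.07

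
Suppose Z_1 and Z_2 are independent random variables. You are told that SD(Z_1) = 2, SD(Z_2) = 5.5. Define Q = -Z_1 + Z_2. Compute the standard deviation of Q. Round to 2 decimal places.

Var(Z_1) = 4, Var(Z_2) = 30.25
By independence, Var(Q) = (-1)²Var(Z_1) + (1)²Var(Z_2)
= (-1)²·4 + (1)²·30.25 = 34.25
SD(Q) = √34.25 ≈ 5.85

5.85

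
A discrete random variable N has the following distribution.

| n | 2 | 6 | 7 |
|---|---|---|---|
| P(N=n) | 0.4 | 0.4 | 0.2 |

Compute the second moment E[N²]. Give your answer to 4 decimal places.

E[N²] = (2)²(0.4) + (6)²(0.4) + (7)²(0.2) = 25.8

25.8000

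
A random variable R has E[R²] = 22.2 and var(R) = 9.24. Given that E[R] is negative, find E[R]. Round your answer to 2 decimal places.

(E[R])² = E[R²] − var(R) = 22.2 − 9.24 = 12.96
E[R] = −√12.96 = -3.6

-3.60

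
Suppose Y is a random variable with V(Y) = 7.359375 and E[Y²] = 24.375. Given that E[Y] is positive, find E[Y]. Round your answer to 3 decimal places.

(E[Y])² = E[Y²] − V(Y) = 24.375 − 7.359375 = 17.015625
E[Y] = √17.015625 = 4.125

4.125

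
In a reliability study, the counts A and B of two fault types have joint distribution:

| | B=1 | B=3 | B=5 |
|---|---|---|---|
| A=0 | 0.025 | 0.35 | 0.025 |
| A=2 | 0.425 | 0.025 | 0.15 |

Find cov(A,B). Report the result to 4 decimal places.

-0.4400

E[A] = 1.2,  E[B] = 2.45
E[AB] = 2.5
cov(A,B) = E[AB] − E[A]E[B] = 2.5 − (1.2)(2.45) = -0.44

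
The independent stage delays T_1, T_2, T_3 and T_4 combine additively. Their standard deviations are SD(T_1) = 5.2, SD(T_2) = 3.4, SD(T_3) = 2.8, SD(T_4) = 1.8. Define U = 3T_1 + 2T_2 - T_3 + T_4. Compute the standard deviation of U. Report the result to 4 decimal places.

var(T_1) = 27.04, var(T_2) = 11.56, var(T_3) = 7.84, var(T_4) = 3.24
By independence, var(U) = (3)²var(T_1) + (2)²var(T_2) + (-1)²var(T_3) + (1)²var(T_4)
= (3)²·27.04 + (2)²·11.56 + (-1)²·7.84 + (1)²·3.24 = 300.68
SD(U) = √300.68 ≈ 17.3401

17.3401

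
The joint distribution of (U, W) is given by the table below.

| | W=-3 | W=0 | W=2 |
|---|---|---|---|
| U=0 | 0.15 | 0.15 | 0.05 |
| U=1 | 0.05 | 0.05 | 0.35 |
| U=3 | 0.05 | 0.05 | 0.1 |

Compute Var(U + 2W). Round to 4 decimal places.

E[U] = 1.05,  E[W] = 0.25,  E[UW] = 0.7
Var(U) = 2.25 − (1.05)² = 1.1475;  Var(W) = 4.25 − (0.25)² = 4.1875
Cov(U,W) = 0.7 − (1.05)(0.25) = 0.4375
Var(U + 2W) = (1)²·1.1475 + (2)²·4.1875 + 2·(1)·(2)·0.4375 = 19.6475

19.6475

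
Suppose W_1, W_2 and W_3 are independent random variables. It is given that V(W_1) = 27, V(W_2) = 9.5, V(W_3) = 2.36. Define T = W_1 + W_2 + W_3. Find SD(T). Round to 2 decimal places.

6.23

By independence, V(T) = (1)²V(W_1) + (1)²V(W_2) + (1)²V(W_3)
= (1)²·27 + (1)²·9.5 + (1)²·2.36 = 38.86
SD(T) = √38.86 ≈ 6.23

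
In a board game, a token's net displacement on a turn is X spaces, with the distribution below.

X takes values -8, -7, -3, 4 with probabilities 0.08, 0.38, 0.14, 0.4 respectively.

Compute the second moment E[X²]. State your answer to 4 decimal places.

31.4000

E[X²] = (-8)²(0.08) + (-7)²(0.38) + (-3)²(0.14) + (4)²(0.4) = 31.4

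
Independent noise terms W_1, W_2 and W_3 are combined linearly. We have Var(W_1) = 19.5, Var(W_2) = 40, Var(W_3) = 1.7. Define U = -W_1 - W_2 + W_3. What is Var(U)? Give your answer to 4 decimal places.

61.2000

By independence, Var(U) = (-1)²Var(W_1) + (-1)²Var(W_2) + (1)²Var(W_3)
= (-1)²·19.5 + (-1)²·40 + (1)²·1.7 = 61.2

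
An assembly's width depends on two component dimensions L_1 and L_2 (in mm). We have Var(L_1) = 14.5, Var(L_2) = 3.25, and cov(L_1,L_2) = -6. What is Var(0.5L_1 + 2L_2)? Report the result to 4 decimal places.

4.6250

Var(0.5L_1 + 2L_2) = (0.5)²·Var(L_1) + (2)²·Var(L_2) + 2·(0.5)·(2)·cov(L_1,L_2)
= 0.25·14.5 + 4·3.25 + 2·-6 = 4.625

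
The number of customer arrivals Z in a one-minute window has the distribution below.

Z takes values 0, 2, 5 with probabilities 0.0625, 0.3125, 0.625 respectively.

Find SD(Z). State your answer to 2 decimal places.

E[Z] = (0)(0.0625) + (2)(0.3125) + (5)(0.625) = 3.75
E[Z²] = (0)²(0.0625) + (2)²(0.3125) + (5)²(0.625) = 16.875
Var(Z) = E[Z²] − (E[Z])² = 16.875 − (3.75)² = 2.8125
SD(Z) = √2.8125 ≈ 1.68

1.68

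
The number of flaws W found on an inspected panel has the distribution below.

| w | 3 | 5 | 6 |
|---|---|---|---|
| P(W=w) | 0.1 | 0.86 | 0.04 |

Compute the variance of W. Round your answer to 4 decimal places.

0.4144

E[W] = (3)(0.1) + (5)(0.86) + (6)(0.04) = 4.84
E[W²] = (3)²(0.1) + (5)²(0.86) + (6)²(0.04) = 23.84
Var(W) = E[W²] − (E[W])² = 23.84 − (4.84)² = 0.4144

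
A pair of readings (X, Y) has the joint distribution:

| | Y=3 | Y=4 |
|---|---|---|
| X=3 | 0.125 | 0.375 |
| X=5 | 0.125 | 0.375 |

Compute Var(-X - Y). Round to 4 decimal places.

1.1875

E[X] = 4,  E[Y] = 3.75,  E[XY] = 15
Var(X) = 17 − (4)² = 1;  Var(Y) = 14.25 − (3.75)² = 0.1875
Cov(X,Y) = 15 − (4)(3.75) = 0
Var(-X - Y) = (-1)²·1 + (-1)²·0.1875 + 2·(-1)·(-1)·0 = 1.1875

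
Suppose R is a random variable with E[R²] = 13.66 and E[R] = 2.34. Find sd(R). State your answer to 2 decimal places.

var(R) = 13.66 − (2.34)² = 8.1844
sd(R) = √8.1844 ≈ 2.86

2.86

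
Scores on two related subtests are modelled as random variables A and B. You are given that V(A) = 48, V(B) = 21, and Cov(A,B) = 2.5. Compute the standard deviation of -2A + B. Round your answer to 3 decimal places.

V(-2A + B) = (-2)²·V(A) + (1)²·V(B) + 2·(-2)·(1)·Cov(A,B)
= 4·48 + 1·21 + -4·2.5 = 203
sd(-2A + B) = √203 ≈ 14.248

14.248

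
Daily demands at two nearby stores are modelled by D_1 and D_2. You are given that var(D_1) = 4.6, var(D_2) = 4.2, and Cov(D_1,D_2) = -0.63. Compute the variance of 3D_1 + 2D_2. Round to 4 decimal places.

50.6400

var(3D_1 + 2D_2) = (3)²·var(D_1) + (2)²·var(D_2) + 2·(3)·(2)·Cov(D_1,D_2)
= 9·4.6 + 4·4.2 + 12·-0.63 = 50.64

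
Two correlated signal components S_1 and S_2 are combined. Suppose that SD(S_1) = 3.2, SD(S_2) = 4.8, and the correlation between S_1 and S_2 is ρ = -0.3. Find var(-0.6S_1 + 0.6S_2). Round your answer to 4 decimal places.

15.2986

var(S_1) = (3.2)² = 10.24;  var(S_2) = (4.8)² = 23.04
cov(S_1,S_2) = ρ·SD(S_1)·SD(S_2) = -0.3·3.2·4.8 = -4.608
var(-0.6S_1 + 0.6S_2) = (-0.6)²·var(S_1) + (0.6)²·var(S_2) + 2·(-0.6)·(0.6)·cov(S_1,S_2)
= 0.36·10.24 + 0.36·23.04 + -0.72·-4.608 = 15.29856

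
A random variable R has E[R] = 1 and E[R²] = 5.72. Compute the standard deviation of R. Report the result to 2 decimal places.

Var(R) = 5.72 − (1)² = 4.72
σ(R) = √4.72 ≈ 2.17

2.17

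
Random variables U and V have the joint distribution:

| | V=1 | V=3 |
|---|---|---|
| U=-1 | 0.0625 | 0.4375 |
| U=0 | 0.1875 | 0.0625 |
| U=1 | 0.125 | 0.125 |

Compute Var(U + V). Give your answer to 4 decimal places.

E[U] = -0.25,  E[V] = 2.25,  E[UV] = -0.875
Var(U) = 0.75 − (-0.25)² = 0.6875;  Var(V) = 6 − (2.25)² = 0.9375
Cov(U,V) = -0.875 − (-0.25)(2.25) = -0.3125
Var(U + V) = (1)²·0.6875 + (1)²·0.9375 + 2·(1)·(1)·-0.3125 = 1

1.0000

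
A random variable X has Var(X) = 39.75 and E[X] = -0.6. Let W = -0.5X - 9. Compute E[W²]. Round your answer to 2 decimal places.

85.63

E[-0.5X - 9] = -0.5·-0.6 − 9 = -8.7
Var(-0.5X - 9) = (-0.5)²·39.75 = 9.9375
E[W²] = Var(W) + (E[W])² = 9.9375 + (-8.7)² = 85.6275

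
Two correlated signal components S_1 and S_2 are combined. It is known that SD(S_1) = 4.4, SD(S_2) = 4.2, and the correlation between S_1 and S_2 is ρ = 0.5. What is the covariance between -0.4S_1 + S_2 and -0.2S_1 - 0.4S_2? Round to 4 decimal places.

-5.8768

Var(S_1) = (4.4)² = 19.36;  Var(S_2) = (4.2)² = 17.64
Cov(S_1,S_2) = ρ·SD(S_1)·SD(S_2) = 0.5·4.4·4.2 = 9.24
Cov(-0.4S_1 + S_2, -0.2S_1 - 0.4S_2) = (-0.4)(-0.2)Var(S_1) + (1)(-0.4)Var(S_2) + [(-0.4)(-0.4) + (1)(-0.2)]Cov(S_1,S_2)
= 0.08·19.36 + -0.4·17.64 + -0.04·9.24 = -5.8768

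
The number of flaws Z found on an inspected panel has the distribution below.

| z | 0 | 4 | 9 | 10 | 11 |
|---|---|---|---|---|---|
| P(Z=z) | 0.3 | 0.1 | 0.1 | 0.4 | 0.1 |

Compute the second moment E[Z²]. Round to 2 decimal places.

61.80

E[Z²] = (0)²(0.3) + (4)²(0.1) + (9)²(0.1) + (10)²(0.4) + (11)²(0.1) = 61.8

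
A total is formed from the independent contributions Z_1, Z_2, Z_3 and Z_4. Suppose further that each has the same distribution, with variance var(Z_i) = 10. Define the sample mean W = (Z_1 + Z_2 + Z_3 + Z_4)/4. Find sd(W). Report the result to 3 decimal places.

By independence, var(W) = (0.25)²var(Z_1) + (0.25)²var(Z_2) + (0.25)²var(Z_3) + (0.25)²var(Z_4)
= (0.25)²·10 + (0.25)²·10 + (0.25)²·10 + (0.25)²·10 = 2.5
sd(W) = √2.5 ≈ 1.581

1.581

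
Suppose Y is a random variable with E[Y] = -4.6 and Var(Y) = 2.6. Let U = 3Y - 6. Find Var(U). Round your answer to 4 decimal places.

Var(3Y - 6) = (3)²·Var(Y) = 9·2.6 = 23.4

23.4000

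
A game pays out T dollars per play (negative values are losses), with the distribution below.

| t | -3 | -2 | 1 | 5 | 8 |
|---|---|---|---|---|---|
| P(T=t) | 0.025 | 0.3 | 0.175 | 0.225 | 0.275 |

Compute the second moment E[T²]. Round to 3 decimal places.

24.825

E[T²] = (-3)²(0.025) + (-2)²(0.3) + (1)²(0.175) + (5)²(0.225) + (8)²(0.275) = 24.825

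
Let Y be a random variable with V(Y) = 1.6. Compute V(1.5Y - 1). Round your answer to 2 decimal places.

3.60

V(1.5Y - 1) = (1.5)²·V(Y) = 2.25·1.6 = 3.6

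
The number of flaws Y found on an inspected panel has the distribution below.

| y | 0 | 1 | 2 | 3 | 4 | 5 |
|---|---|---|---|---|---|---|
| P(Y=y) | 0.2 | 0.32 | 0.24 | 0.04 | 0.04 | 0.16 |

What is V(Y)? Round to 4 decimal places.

2.7456

E[Y] = (0)(0.2) + (1)(0.32) + (2)(0.24) + (3)(0.04) + (4)(0.04) + (5)(0.16) = 1.88
E[Y²] = (0)²(0.2) + (1)²(0.32) + (2)²(0.24) + (3)²(0.04) + (4)²(0.04) + (5)²(0.16) = 6.28
V(Y) = E[Y²] − (E[Y])² = 6.28 − (1.88)² = 2.7456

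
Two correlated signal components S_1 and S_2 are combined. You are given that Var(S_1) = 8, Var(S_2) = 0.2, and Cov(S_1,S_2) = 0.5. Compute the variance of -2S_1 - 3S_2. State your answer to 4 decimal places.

39.8000

Var(-2S_1 - 3S_2) = (-2)²·Var(S_1) + (-3)²·Var(S_2) + 2·(-2)·(-3)·Cov(S_1,S_2)
= 4·8 + 9·0.2 + 12·0.5 = 39.8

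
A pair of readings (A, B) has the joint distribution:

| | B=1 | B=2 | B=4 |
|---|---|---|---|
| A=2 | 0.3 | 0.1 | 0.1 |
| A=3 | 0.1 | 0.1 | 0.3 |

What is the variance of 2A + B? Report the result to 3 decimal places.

E[A] = 2.5,  E[B] = 2.4,  E[AB] = 6.3
Var(A) = 6.5 − (2.5)² = 0.25;  Var(B) = 7.6 − (2.4)² = 1.84
cov(A,B) = 6.3 − (2.5)(2.4) = 0.3
Var(2A + B) = (2)²·0.25 + (1)²·1.84 + 2·(2)·(1)·0.3 = 4.04

4.040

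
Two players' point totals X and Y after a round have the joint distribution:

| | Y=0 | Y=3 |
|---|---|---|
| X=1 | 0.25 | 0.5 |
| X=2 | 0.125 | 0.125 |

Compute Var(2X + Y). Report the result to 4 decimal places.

2.4844

E[X] = 1.25,  E[Y] = 1.875,  E[XY] = 2.25
Var(X) = 1.75 − (1.25)² = 0.1875;  Var(Y) = 5.625 − (1.875)² = 2.109375
Cov(X,Y) = 2.25 − (1.25)(1.875) = -0.09375
Var(2X + Y) = (2)²·0.1875 + (1)²·2.109375 + 2·(2)·(1)·-0.09375 = 2.484375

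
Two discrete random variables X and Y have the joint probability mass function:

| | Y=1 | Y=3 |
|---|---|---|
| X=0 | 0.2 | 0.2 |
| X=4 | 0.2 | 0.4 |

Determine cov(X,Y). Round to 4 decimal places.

E[X] = 2.4,  E[Y] = 2.2
E[XY] = 5.6
cov(X,Y) = E[XY] − E[X]E[Y] = 5.6 − (2.4)(2.2) = 0.32

0.3200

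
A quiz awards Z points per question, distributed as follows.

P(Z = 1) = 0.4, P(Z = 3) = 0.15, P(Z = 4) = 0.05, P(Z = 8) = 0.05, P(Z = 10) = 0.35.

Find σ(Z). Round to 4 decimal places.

E[Z] = (1)(0.4) + (3)(0.15) + (4)(0.05) + (8)(0.05) + (10)(0.35) = 4.95
E[Z²] = (1)²(0.4) + (3)²(0.15) + (4)²(0.05) + (8)²(0.05) + (10)²(0.35) = 40.75
Var(Z) = E[Z²] − (E[Z])² = 40.75 − (4.95)² = 16.2475
σ(Z) = √16.2475 ≈ 4.0308

4.0308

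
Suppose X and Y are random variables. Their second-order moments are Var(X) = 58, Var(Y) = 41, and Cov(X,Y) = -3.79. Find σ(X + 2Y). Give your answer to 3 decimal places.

Var(X + 2Y) = (1)²·Var(X) + (2)²·Var(Y) + 2·(1)·(2)·Cov(X,Y)
= 1·58 + 4·41 + 4·-3.79 = 206.84
σ(X + 2Y) = √206.84 ≈ 14.382

14.382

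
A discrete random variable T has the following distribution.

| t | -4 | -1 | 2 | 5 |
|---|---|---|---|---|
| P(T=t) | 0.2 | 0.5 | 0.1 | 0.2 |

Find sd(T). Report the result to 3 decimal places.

3.015

E[T] = (-4)(0.2) + (-1)(0.5) + (2)(0.1) + (5)(0.2) = -0.1
E[T²] = (-4)²(0.2) + (-1)²(0.5) + (2)²(0.1) + (5)²(0.2) = 9.1
Var(T) = E[T²] − (E[T])² = 9.1 − (-0.1)² = 9.09
sd(T) = √9.09 ≈ 3.015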